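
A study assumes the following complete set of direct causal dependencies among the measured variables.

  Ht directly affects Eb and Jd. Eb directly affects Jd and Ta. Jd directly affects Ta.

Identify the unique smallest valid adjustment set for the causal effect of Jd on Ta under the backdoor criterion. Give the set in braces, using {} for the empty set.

Variables eligible for adjustment (non-descendants of Jd, excluding Jd and Ta): {Eb, Ht}.
Backdoor paths from Jd to Ta:
  P1: Jd <- Ht -> Eb -> Ta
  P2: Jd <- Eb -> Ta
The empty set is not sufficient: P1 (Jd <- Ht -> Eb -> Ta) has no collider blocking it and no conditioned non-collider, so it is open.
Try {Eb}:
  P1: blocked at chain node Eb ∈ conditioning set.
  P2: blocked at fork node Eb ∈ conditioning set.
{Eb} contains no descendant of Jd and blocks every backdoor path.
No other singleton works — e.g. {Ht} leaves P2 open — so {Eb} is the unique smallest valid adjustment set.

{Eb}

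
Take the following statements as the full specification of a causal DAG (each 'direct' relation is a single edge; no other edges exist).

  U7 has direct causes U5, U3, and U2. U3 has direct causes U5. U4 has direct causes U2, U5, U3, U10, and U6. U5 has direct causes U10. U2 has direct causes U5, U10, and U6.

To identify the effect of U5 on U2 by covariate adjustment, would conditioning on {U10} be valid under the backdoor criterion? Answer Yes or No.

Yes

Backdoor paths from U5 to U2 (paths whose first edge points into U5):
  P1: U5 <- U10 -> U2
  P2: U5 <- U10 -> U4 <- U3 -> U7 <- U2
  P3: U5 <- U10 -> U4 <- U6 -> U2
  P4: U5 <- U10 -> U4 <- U2
Condition 1 (no descendant of U5 in the set): holds — descendants of U5 are {U2, U3, U4, U7}; none are in {U10}.
Condition 2 (every backdoor path blocked by {U10}):
  P1: blocked at fork node U10 ∈ conditioning set.
  P2: blocked at fork node U10 ∈ conditioning set.
  P3: blocked at fork node U10 ∈ conditioning set.
  P4: blocked at fork node U10 ∈ conditioning set.
{U10} satisfies the backdoor criterion.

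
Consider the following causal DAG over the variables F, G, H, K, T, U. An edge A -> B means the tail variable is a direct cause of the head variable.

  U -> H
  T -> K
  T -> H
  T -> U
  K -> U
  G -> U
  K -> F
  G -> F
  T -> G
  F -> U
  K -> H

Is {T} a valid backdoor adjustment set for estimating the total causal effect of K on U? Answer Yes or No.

Yes

Backdoor paths from K to U (paths whose first edge points into K):
  P1: K <- T -> G -> F -> U
  P2: K <- T -> G -> U
  P3: K <- T -> U
  P4: K <- T -> H <- U
Condition 1 (no descendant of K in the set): holds — descendants of K are {F, H, U}; none are in {T}.
Condition 2 (every backdoor path blocked by {T}):
  P1: blocked at fork node T ∈ conditioning set.
  P2: blocked at fork node T ∈ conditioning set.
  P3: blocked at fork node T ∈ conditioning set.
  P4: blocked at fork node T ∈ conditioning set.
{T} satisfies the backdoor criterion.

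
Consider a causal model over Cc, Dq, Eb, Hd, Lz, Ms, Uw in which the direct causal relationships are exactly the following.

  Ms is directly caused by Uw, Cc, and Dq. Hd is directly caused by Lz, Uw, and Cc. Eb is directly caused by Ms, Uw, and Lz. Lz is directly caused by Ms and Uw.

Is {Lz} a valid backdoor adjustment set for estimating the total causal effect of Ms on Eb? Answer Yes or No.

No

Backdoor paths from Ms to Eb (paths whose first edge points into Ms):
  P1: Ms <- Cc -> Hd <- Uw -> Lz -> Eb
  P2: Ms <- Cc -> Hd <- Uw -> Eb
  P3: Ms <- Cc -> Hd <- Lz <- Uw -> Eb
  P4: Ms <- Cc -> Hd <- Lz -> Eb
  P5: Ms <- Uw -> Lz -> Eb
  P6: Ms <- Uw -> Eb
  P7: Ms <- Uw -> Hd <- Lz -> Eb
Condition 1 (no descendant of Ms in the set): FAILS — Lz is a descendant of Ms.
Condition 2 (every backdoor path blocked by {Lz}):
  P1: blocked at collider Hd (neither it nor any descendant is in the conditioning set).
  P2: blocked at collider Hd (neither it nor any descendant is in the conditioning set).
  P3: blocked at collider Hd (neither it nor any descendant is in the conditioning set).
  P4: blocked at collider Hd (neither it nor any descendant is in the conditioning set).
  P5: blocked at chain node Lz ∈ conditioning set.
  P6: open — no interior node is in the conditioning set.
  P7: blocked at collider Hd (neither it nor any descendant is in the conditioning set).
{Lz} does not satisfy the backdoor criterion.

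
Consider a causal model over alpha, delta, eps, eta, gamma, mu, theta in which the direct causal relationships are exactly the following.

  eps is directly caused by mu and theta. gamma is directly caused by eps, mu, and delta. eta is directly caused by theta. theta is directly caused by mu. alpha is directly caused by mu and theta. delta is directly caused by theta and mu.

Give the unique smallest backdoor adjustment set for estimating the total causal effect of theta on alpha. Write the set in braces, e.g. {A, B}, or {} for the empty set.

Variables eligible for adjustment (non-descendants of theta, excluding theta and alpha): {mu}.
Backdoor paths from theta to alpha:
  P1: theta <- mu -> alpha
The empty set is not sufficient: P1 (theta <- mu -> alpha) has no collider blocking it and no conditioned non-collider, so it is open.
Try {mu}:
  P1: blocked at fork node mu ∈ conditioning set.
{mu} contains no descendant of theta and blocks every backdoor path.
{mu} is the unique smallest valid adjustment set.

{mu}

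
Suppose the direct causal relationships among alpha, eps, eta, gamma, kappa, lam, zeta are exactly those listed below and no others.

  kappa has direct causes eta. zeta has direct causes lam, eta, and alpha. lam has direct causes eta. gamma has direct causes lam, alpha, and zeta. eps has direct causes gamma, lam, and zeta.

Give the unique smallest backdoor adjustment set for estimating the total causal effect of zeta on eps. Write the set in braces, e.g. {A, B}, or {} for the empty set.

{alpha, lam}

Variables eligible for adjustment (non-descendants of zeta, excluding zeta and eps): {alpha, eta, kappa, lam}.
Backdoor paths from zeta to eps:
  P1: zeta <- alpha -> gamma <- lam -> eps
  P2: zeta <- alpha -> gamma -> eps
  P3: zeta <- eta -> lam -> gamma -> eps
  P4: zeta <- eta -> lam -> eps
  P5: zeta <- lam -> gamma -> eps
  P6: zeta <- lam -> eps
The empty set is not sufficient: P2 (zeta <- alpha -> gamma -> eps) has no collider blocking it and no conditioned non-collider, so it is open.
Try {alpha, lam}:
  P1: blocked at fork node alpha ∈ conditioning set.
  P2: blocked at fork node alpha ∈ conditioning set.
  P3: blocked at chain node lam ∈ conditioning set.
  P4: blocked at chain node lam ∈ conditioning set.
  P5: blocked at fork node lam ∈ conditioning set.
  P6: blocked at fork node lam ∈ conditioning set.
{alpha, lam} contains no descendant of zeta and blocks every backdoor path.
Every element of {alpha, lam} is needed (dropping alpha leaves P2 open; dropping lam leaves P3 open), so no proper subset is valid.
Among all size-2 subsets of the eligible variables, only {alpha, lam} blocks every backdoor path, so it is the unique smallest valid adjustment set.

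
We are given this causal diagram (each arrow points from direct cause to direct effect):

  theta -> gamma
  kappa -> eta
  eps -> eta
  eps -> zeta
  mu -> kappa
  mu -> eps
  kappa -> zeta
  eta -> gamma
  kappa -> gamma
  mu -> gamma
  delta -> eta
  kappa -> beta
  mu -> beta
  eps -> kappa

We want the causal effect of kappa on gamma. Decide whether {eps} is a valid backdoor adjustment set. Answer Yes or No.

Backdoor paths from kappa to gamma (paths whose first edge points into kappa):
  P1: kappa <- mu -> eps -> eta -> gamma
  P2: kappa <- mu -> gamma
  P3: kappa <- eps <- mu -> gamma
  P4: kappa <- eps -> eta -> gamma
Condition 1 (no descendant of kappa in the set): holds — descendants of kappa are {beta, eta, gamma, zeta}; none are in {eps}.
Condition 2 (every backdoor path blocked by {eps}):
  P1: blocked at chain node eps ∈ conditioning set.
  P2: open — no interior node is in the conditioning set.
  P3: blocked at chain node eps ∈ conditioning set.
  P4: blocked at fork node eps ∈ conditioning set.
{eps} does not satisfy the backdoor criterion.

No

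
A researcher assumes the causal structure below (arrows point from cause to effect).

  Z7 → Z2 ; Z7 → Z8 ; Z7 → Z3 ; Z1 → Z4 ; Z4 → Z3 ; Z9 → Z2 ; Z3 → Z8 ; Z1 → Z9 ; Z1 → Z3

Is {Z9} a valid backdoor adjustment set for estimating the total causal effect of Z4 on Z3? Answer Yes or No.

Backdoor paths from Z4 to Z3 (paths whose first edge points into Z4):
  P1: Z4 <- Z1 -> Z9 -> Z2 <- Z7 -> Z3
  P2: Z4 <- Z1 -> Z9 -> Z2 <- Z7 -> Z8 <- Z3
  P3: Z4 <- Z1 -> Z3
Condition 1 (no descendant of Z4 in the set): holds — descendants of Z4 are {Z3, Z8}; none are in {Z9}.
Condition 2 (every backdoor path blocked by {Z9}):
  P1: blocked at chain node Z9 ∈ conditioning set.
  P2: blocked at chain node Z9 ∈ conditioning set.
  P3: open — no interior node is in the conditioning set.
{Z9} does not satisfy the backdoor criterion.

No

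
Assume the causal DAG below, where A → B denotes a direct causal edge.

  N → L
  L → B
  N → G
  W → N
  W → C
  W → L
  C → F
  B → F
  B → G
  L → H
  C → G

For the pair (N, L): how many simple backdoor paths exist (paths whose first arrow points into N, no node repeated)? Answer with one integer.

A backdoor path from N to L is any simple undirected path whose first edge points into N (i.e. leaves N via a parent).
Parents of N: {W}.
Enumerating:
  P1: N <- W -> C -> G <- B <- L
  P2: N <- W -> C -> F <- B <- L
  P3: N <- W -> L
That exhausts the simple backdoor paths. Count: 3.

3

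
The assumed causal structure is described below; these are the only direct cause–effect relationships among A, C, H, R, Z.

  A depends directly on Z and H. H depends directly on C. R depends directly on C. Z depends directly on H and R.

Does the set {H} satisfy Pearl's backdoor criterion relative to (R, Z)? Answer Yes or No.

Backdoor paths from R to Z (paths whose first edge points into R):
  P1: R <- C -> H -> Z
  P2: R <- C -> H -> A <- Z
Condition 1 (no descendant of R in the set): holds — descendants of R are {A, Z}; none are in {H}.
Condition 2 (every backdoor path blocked by {H}):
  P1: blocked at chain node H ∈ conditioning set.
  P2: blocked at chain node H ∈ conditioning set.
{H} satisfies the backdoor criterion.

Yes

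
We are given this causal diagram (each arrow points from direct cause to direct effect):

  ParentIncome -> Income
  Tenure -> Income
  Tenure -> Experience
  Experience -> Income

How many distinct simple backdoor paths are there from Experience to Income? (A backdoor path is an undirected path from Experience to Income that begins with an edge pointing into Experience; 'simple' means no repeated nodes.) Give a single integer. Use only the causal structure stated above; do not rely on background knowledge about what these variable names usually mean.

A backdoor path from Experience to Income is any simple undirected path whose first edge points into Experience (i.e. leaves Experience via a parent).
Parents of Experience: {Tenure}.
Enumerating:
  P1: Experience <- Tenure -> Income
That exhausts the simple backdoor paths. Count: 1.

1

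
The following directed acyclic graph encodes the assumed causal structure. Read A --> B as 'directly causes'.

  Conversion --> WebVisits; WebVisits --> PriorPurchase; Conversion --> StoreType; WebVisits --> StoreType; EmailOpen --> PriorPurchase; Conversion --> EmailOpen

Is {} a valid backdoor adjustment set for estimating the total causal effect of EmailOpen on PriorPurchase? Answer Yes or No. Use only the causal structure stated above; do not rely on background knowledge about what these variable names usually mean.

Backdoor paths from EmailOpen to PriorPurchase (paths whose first edge points into EmailOpen):
  P1: EmailOpen <- Conversion -> WebVisits -> PriorPurchase
  P2: EmailOpen <- Conversion -> StoreType <- WebVisits -> PriorPurchase
Condition 1 (no descendant of EmailOpen in the set): holds — descendants of EmailOpen are {PriorPurchase}; none are in {}.
Condition 2 (every backdoor path blocked by {}):
  P1: open — no interior node is in the conditioning set.
  P2: blocked at collider StoreType (neither it nor any descendant is in the conditioning set).
{} does not satisfy the backdoor criterion.

No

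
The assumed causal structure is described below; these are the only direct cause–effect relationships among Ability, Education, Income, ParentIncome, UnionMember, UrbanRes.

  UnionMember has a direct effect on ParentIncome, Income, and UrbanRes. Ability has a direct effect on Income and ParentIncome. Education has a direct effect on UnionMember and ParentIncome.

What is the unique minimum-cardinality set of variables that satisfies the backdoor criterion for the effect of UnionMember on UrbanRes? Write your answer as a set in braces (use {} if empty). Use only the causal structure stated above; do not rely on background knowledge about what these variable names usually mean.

Variables eligible for adjustment (non-descendants of UnionMember, excluding UnionMember and UrbanRes): {Ability, Education}.
Backdoor paths from UnionMember to UrbanRes:
  (none)
With no backdoor paths the empty set already satisfies the criterion, and it is trivially minimal.

{}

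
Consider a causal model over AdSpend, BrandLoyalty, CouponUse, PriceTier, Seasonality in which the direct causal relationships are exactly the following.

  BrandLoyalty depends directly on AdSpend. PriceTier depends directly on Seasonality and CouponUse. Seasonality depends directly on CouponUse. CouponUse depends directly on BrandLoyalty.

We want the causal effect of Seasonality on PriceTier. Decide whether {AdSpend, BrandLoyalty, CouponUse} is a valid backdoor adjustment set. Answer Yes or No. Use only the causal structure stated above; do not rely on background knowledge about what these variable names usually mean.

Yes

Backdoor paths from Seasonality to PriceTier (paths whose first edge points into Seasonality):
  P1: Seasonality <- CouponUse -> PriceTier
Condition 1 (no descendant of Seasonality in the set): holds — descendants of Seasonality are {PriceTier}; none are in {AdSpend, BrandLoyalty, CouponUse}.
Condition 2 (every backdoor path blocked by {AdSpend, BrandLoyalty, CouponUse}):
  P1: blocked at fork node CouponUse ∈ conditioning set.
{AdSpend, BrandLoyalty, CouponUse} satisfies the backdoor criterion.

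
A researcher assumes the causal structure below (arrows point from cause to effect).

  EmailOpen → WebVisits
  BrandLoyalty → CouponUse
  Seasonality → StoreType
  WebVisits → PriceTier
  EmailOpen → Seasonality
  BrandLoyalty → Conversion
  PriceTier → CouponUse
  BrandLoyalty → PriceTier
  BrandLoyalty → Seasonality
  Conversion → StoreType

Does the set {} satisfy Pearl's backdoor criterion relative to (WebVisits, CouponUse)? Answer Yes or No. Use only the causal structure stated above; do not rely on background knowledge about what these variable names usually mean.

Backdoor paths from WebVisits to CouponUse (paths whose first edge points into WebVisits):
  P1: WebVisits <- EmailOpen -> Seasonality <- BrandLoyalty -> PriceTier -> CouponUse
  P2: WebVisits <- EmailOpen -> Seasonality <- BrandLoyalty -> CouponUse
  P3: WebVisits <- EmailOpen -> Seasonality -> StoreType <- Conversion <- BrandLoyalty -> PriceTier -> CouponUse
  P4: WebVisits <- EmailOpen -> Seasonality -> StoreType <- Conversion <- BrandLoyalty -> CouponUse
Condition 1 (no descendant of WebVisits in the set): holds — descendants of WebVisits are {CouponUse, PriceTier}; none are in {}.
Condition 2 (every backdoor path blocked by {}):
  P1: blocked at collider Seasonality (neither it nor any descendant is in the conditioning set).
  P2: blocked at collider Seasonality (neither it nor any descendant is in the conditioning set).
  P3: blocked at collider StoreType (neither it nor any descendant is in the conditioning set).
  P4: blocked at collider StoreType (neither it nor any descendant is in the conditioning set).
{} satisfies the backdoor criterion.

Yes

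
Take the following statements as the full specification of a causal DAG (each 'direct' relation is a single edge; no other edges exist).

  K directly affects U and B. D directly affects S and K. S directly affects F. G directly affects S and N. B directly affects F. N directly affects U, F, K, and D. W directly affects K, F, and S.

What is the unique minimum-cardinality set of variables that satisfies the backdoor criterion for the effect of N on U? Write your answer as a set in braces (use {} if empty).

{}

Variables eligible for adjustment (non-descendants of N, excluding N and U): {G, W}.
Backdoor paths from N to U:
  P1: N <- G -> S <- D -> K -> U
  P2: N <- G -> S <- W -> K -> U
  P3: N <- G -> S <- W -> F <- B <- K -> U
  P4: N <- G -> S -> F <- W -> K -> U
  P5: N <- G -> S -> F <- B <- K -> U
Each backdoor path contains an unconditioned collider, so every path is already blocked with the empty conditioning set:
  P1: blocked at collider S (neither it nor any descendant is in the conditioning set).
  P2: blocked at collider S (neither it nor any descendant is in the conditioning set).
  P3: blocked at collider S (neither it nor any descendant is in the conditioning set).
  P4: blocked at collider F (neither it nor any descendant is in the conditioning set).
  P5: blocked at collider F (neither it nor any descendant is in the conditioning set).
The empty set is therefore the unique smallest valid set.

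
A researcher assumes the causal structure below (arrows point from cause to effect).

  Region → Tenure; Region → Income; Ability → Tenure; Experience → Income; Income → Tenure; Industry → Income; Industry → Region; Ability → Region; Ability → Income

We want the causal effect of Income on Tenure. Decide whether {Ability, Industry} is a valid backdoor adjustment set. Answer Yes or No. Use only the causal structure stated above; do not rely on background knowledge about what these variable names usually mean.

Backdoor paths from Income to Tenure (paths whose first edge points into Income):
  P1: Income <- Ability -> Region -> Tenure
  P2: Income <- Ability -> Tenure
  P3: Income <- Industry -> Region <- Ability -> Tenure
  P4: Income <- Industry -> Region -> Tenure
  P5: Income <- Region <- Ability -> Tenure
  P6: Income <- Region -> Tenure
Condition 1 (no descendant of Income in the set): holds — descendants of Income are {Tenure}; none are in {Ability, Industry}.
Condition 2 (every backdoor path blocked by {Ability, Industry}):
  P1: blocked at fork node Ability ∈ conditioning set.
  P2: blocked at fork node Ability ∈ conditioning set.
  P3: blocked at fork node Industry ∈ conditioning set.
  P4: blocked at fork node Industry ∈ conditioning set.
  P5: blocked at fork node Ability ∈ conditioning set.
  P6: open — no interior node is in the conditioning set.
{Ability, Industry} does not satisfy the backdoor criterion.

No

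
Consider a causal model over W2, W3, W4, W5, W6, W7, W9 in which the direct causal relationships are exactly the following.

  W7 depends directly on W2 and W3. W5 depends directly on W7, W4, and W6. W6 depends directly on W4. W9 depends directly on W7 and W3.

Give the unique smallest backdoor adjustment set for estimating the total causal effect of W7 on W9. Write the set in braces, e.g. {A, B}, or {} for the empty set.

Variables eligible for adjustment (non-descendants of W7, excluding W7 and W9): {W2, W3, W4, W6}.
Backdoor paths from W7 to W9:
  P1: W7 <- W3 -> W9
The empty set is not sufficient: P1 (W7 <- W3 -> W9) has no collider blocking it and no conditioned non-collider, so it is open.
Try {W3}:
  P1: blocked at fork node W3 ∈ conditioning set.
{W3} contains no descendant of W7 and blocks every backdoor path.
No other singleton works — e.g. {W2} leaves P1 open — so {W3} is the unique smallest valid adjustment set.

{W3}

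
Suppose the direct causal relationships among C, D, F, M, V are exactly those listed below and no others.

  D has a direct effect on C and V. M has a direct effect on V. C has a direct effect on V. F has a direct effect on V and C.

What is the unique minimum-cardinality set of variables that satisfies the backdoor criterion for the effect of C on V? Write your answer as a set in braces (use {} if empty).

Variables eligible for adjustment (non-descendants of C, excluding C and V): {D, F, M}.
Backdoor paths from C to V:
  P1: C <- D -> V
  P2: C <- F -> V
The empty set is not sufficient: P1 (C <- D -> V) has no collider blocking it and no conditioned non-collider, so it is open.
Try {D, F}:
  P1: blocked at fork node D ∈ conditioning set.
  P2: blocked at fork node F ∈ conditioning set.
{D, F} contains no descendant of C and blocks every backdoor path.
Every element of {D, F} is needed (dropping D leaves P1 open; dropping F leaves P2 open), so no proper subset is valid.
Among all size-2 subsets of the eligible variables, only {D, F} blocks every backdoor path, so it is the unique smallest valid adjustment set.

{D, F}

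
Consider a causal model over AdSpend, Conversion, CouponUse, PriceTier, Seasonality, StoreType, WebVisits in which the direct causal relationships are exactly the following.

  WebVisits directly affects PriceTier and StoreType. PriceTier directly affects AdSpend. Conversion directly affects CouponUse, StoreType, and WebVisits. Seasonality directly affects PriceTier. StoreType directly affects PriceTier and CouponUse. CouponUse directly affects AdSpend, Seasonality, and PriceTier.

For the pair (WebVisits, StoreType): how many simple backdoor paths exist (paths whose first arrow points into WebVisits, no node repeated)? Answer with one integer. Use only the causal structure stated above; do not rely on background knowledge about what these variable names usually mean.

5

A backdoor path from WebVisits to StoreType is any simple undirected path whose first edge points into WebVisits (i.e. leaves WebVisits via a parent).
Parents of WebVisits: {Conversion}.
Enumerating:
  P1: WebVisits <- Conversion -> StoreType
  P2: WebVisits <- Conversion -> CouponUse <- StoreType
  P3: WebVisits <- Conversion -> CouponUse -> Seasonality -> PriceTier <- StoreType
  P4: WebVisits <- Conversion -> CouponUse -> PriceTier <- StoreType
  P5: WebVisits <- Conversion -> CouponUse -> AdSpend <- PriceTier <- StoreType
That exhausts the simple backdoor paths. Count: 5.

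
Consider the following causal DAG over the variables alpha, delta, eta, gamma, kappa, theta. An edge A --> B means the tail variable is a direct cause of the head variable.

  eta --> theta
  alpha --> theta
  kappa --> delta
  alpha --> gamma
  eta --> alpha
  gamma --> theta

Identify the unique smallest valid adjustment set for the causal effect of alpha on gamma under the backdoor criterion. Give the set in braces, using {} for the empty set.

{}

Variables eligible for adjustment (non-descendants of alpha, excluding alpha and gamma): {delta, eta, kappa}.
Backdoor paths from alpha to gamma:
  P1: alpha <- eta -> theta <- gamma
Each backdoor path contains an unconditioned collider, so every path is already blocked with the empty conditioning set:
  P1: blocked at collider theta (neither it nor any descendant is in the conditioning set).
The empty set is therefore the unique smallest valid set.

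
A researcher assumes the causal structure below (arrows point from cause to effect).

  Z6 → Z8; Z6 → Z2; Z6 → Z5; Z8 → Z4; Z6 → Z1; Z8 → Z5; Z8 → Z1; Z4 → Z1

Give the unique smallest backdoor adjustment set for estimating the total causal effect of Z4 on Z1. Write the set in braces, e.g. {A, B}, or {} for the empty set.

{Z8}

Variables eligible for adjustment (non-descendants of Z4, excluding Z4 and Z1): {Z2, Z5, Z6, Z8}.
Backdoor paths from Z4 to Z1:
  P1: Z4 <- Z8 <- Z6 -> Z1
  P2: Z4 <- Z8 -> Z5 <- Z6 -> Z1
  P3: Z4 <- Z8 -> Z1
The empty set is not sufficient: P1 (Z4 <- Z8 <- Z6 -> Z1) has no collider blocking it and no conditioned non-collider, so it is open.
Try {Z8}:
  P1: blocked at chain node Z8 ∈ conditioning set.
  P2: blocked at fork node Z8 ∈ conditioning set.
  P3: blocked at fork node Z8 ∈ conditioning set.
{Z8} contains no descendant of Z4 and blocks every backdoor path.
No other singleton works — e.g. {Z6} leaves P3 open — so {Z8} is the unique smallest valid adjustment set.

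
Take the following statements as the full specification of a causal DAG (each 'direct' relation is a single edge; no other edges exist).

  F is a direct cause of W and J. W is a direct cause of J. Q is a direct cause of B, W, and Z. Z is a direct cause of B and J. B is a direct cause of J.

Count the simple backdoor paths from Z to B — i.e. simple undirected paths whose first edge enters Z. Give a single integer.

3

A backdoor path from Z to B is any simple undirected path whose first edge points into Z (i.e. leaves Z via a parent).
Parents of Z: {Q}.
Enumerating:
  P1: Z <- Q -> W <- F -> J <- B
  P2: Z <- Q -> W -> J <- B
  P3: Z <- Q -> B
That exhausts the simple backdoor paths. Count: 3.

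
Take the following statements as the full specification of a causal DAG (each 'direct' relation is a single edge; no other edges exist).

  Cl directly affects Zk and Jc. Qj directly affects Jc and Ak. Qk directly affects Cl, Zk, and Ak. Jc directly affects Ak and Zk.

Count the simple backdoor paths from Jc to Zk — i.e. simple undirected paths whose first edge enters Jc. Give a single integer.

A backdoor path from Jc to Zk is any simple undirected path whose first edge points into Jc (i.e. leaves Jc via a parent).
Parents of Jc: {Cl, Qj}.
Enumerating:
  P1: Jc <- Qj -> Ak <- Qk -> Cl -> Zk
  P2: Jc <- Qj -> Ak <- Qk -> Zk
  P3: Jc <- Cl <- Qk -> Zk
  P4: Jc <- Cl -> Zk
That exhausts the simple backdoor paths. Count: 4.

4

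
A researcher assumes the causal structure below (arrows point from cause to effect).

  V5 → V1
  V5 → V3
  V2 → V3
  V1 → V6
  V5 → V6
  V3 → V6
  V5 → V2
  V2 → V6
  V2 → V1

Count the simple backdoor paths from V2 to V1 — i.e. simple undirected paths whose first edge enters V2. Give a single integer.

3

A backdoor path from V2 to V1 is any simple undirected path whose first edge points into V2 (i.e. leaves V2 via a parent).
Parents of V2: {V5}.
Enumerating:
  P1: V2 <- V5 -> V1
  P2: V2 <- V5 -> V3 -> V6 <- V1
  P3: V2 <- V5 -> V6 <- V1
That exhausts the simple backdoor paths. Count: 3.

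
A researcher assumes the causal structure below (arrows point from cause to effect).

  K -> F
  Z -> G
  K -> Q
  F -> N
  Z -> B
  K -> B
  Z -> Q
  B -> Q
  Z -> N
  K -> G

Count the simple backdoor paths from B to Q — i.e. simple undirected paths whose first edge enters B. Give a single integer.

6

A backdoor path from B to Q is any simple undirected path whose first edge points into B (i.e. leaves B via a parent).
Parents of B: {K, Z}.
Enumerating:
  P1: B <- K -> G <- Z -> Q
  P2: B <- K -> F -> N <- Z -> Q
  P3: B <- K -> Q
  P4: B <- Z -> G <- K -> Q
  P5: B <- Z -> Q
  P6: B <- Z -> N <- F <- K -> Q
That exhausts the simple backdoor paths. Count: 6.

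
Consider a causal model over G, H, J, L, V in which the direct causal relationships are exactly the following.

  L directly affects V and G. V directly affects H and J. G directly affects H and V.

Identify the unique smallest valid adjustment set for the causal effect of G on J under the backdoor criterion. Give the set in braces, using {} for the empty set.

Variables eligible for adjustment (non-descendants of G, excluding G and J): {L}.
Backdoor paths from G to J:
  P1: G <- L -> V -> J
The empty set is not sufficient: P1 (G <- L -> V -> J) has no collider blocking it and no conditioned non-collider, so it is open.
Try {L}:
  P1: blocked at fork node L ∈ conditioning set.
{L} contains no descendant of G and blocks every backdoor path.
{L} is the unique smallest valid adjustment set.

{L}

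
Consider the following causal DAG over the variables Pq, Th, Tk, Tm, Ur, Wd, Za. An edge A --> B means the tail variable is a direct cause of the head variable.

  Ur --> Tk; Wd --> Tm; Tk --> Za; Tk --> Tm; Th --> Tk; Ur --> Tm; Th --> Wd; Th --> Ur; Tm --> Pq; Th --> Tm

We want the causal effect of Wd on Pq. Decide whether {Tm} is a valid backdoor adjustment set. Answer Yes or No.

No

Backdoor paths from Wd to Pq (paths whose first edge points into Wd):
  P1: Wd <- Th -> Ur -> Tk -> Tm -> Pq
  P2: Wd <- Th -> Ur -> Tm -> Pq
  P3: Wd <- Th -> Tk <- Ur -> Tm -> Pq
  P4: Wd <- Th -> Tk -> Tm -> Pq
  P5: Wd <- Th -> Tm -> Pq
Condition 1 (no descendant of Wd in the set): FAILS — Tm is a descendant of Wd.
Condition 2 (every backdoor path blocked by {Tm}):
  P1: blocked at chain node Tm ∈ conditioning set.
  P2: blocked at chain node Tm ∈ conditioning set.
  P3: blocked at chain node Tm ∈ conditioning set.
  P4: blocked at chain node Tm ∈ conditioning set.
  P5: blocked at chain node Tm ∈ conditioning set.
{Tm} does not satisfy the backdoor criterion.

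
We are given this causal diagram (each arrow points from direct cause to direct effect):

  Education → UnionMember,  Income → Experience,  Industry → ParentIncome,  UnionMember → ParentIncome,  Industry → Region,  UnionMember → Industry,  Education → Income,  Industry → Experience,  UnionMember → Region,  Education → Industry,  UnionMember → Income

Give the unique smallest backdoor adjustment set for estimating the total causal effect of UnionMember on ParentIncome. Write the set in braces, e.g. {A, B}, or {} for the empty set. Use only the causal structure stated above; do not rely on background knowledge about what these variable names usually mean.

{Education}

Variables eligible for adjustment (non-descendants of UnionMember, excluding UnionMember and ParentIncome): {Education}.
Backdoor paths from UnionMember to ParentIncome:
  P1: UnionMember <- Education -> Industry -> ParentIncome
  P2: UnionMember <- Education -> Income -> Experience <- Industry -> ParentIncome
The empty set is not sufficient: P1 (UnionMember <- Education -> Industry -> ParentIncome) has no collider blocking it and no conditioned non-collider, so it is open.
Try {Education}:
  P1: blocked at fork node Education ∈ conditioning set.
  P2: blocked at fork node Education ∈ conditioning set.
{Education} contains no descendant of UnionMember and blocks every backdoor path.
{Education} is the unique smallest valid adjustment set.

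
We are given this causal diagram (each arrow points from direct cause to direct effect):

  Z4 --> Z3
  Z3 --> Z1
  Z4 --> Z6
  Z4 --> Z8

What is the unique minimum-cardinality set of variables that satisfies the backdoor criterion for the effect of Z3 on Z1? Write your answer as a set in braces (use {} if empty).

Variables eligible for adjustment (non-descendants of Z3, excluding Z3 and Z1): {Z4, Z6, Z8}.
Backdoor paths from Z3 to Z1:
  (none)
With no backdoor paths the empty set already satisfies the criterion, and it is trivially minimal.

{}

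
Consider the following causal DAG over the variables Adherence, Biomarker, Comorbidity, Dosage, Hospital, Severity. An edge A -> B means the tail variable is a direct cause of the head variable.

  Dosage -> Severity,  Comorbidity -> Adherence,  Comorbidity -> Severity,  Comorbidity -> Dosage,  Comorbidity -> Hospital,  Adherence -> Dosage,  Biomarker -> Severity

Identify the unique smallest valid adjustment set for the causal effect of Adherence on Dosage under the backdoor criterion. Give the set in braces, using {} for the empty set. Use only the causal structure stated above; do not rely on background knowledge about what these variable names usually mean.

{Comorbidity}

Variables eligible for adjustment (non-descendants of Adherence, excluding Adherence and Dosage): {Biomarker, Comorbidity, Hospital}.
Backdoor paths from Adherence to Dosage:
  P1: Adherence <- Comorbidity -> Dosage
  P2: Adherence <- Comorbidity -> Severity <- Dosage
The empty set is not sufficient: P1 (Adherence <- Comorbidity -> Dosage) has no collider blocking it and no conditioned non-collider, so it is open.
Try {Comorbidity}:
  P1: blocked at fork node Comorbidity ∈ conditioning set.
  P2: blocked at fork node Comorbidity ∈ conditioning set.
{Comorbidity} contains no descendant of Adherence and blocks every backdoor path.
No other singleton works — e.g. {Biomarker} leaves P1 open — so {Comorbidity} is the unique smallest valid adjustment set.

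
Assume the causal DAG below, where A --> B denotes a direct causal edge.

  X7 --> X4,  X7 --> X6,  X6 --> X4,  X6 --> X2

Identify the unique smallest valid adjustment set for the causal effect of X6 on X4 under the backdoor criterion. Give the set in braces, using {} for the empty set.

Variables eligible for adjustment (non-descendants of X6, excluding X6 and X4): {X7}.
Backdoor paths from X6 to X4:
  P1: X6 <- X7 -> X4
The empty set is not sufficient: P1 (X6 <- X7 -> X4) has no collider blocking it and no conditioned non-collider, so it is open.
Try {X7}:
  P1: blocked at fork node X7 ∈ conditioning set.
{X7} contains no descendant of X6 and blocks every backdoor path.
{X7} is the unique smallest valid adjustment set.

{X7}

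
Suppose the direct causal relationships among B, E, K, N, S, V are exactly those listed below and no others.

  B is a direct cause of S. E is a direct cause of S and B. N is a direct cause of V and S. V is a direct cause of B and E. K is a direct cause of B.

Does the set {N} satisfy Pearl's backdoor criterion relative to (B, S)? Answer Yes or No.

No

Backdoor paths from B to S (paths whose first edge points into B):
  P1: B <- V <- N -> S
  P2: B <- V -> E -> S
  P3: B <- E <- V <- N -> S
  P4: B <- E -> S
Condition 1 (no descendant of B in the set): holds — descendants of B are {S}; none are in {N}.
Condition 2 (every backdoor path blocked by {N}):
  P1: blocked at fork node N ∈ conditioning set.
  P2: open — no interior node is in the conditioning set.
  P3: blocked at fork node N ∈ conditioning set.
  P4: open — no interior node is in the conditioning set.
{N} does not satisfy the backdoor criterion.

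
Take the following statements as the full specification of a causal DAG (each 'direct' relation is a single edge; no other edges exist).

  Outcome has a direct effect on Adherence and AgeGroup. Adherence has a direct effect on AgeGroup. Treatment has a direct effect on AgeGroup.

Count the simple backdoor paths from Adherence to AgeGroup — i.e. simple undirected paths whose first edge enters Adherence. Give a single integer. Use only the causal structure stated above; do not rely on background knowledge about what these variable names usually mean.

A backdoor path from Adherence to AgeGroup is any simple undirected path whose first edge points into Adherence (i.e. leaves Adherence via a parent).
Parents of Adherence: {Outcome}.
Enumerating:
  P1: Adherence <- Outcome -> AgeGroup
That exhausts the simple backdoor paths. Count: 1.

1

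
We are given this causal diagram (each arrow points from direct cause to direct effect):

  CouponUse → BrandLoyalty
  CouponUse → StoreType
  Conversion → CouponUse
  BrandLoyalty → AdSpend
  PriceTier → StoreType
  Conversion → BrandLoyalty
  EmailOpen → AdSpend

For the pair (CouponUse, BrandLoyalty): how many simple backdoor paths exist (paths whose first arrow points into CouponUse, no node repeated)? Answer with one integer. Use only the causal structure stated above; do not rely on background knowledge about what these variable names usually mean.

1

A backdoor path from CouponUse to BrandLoyalty is any simple undirected path whose first edge points into CouponUse (i.e. leaves CouponUse via a parent).
Parents of CouponUse: {Conversion}.
Enumerating:
  P1: CouponUse <- Conversion -> BrandLoyalty
That exhausts the simple backdoor paths. Count: 1.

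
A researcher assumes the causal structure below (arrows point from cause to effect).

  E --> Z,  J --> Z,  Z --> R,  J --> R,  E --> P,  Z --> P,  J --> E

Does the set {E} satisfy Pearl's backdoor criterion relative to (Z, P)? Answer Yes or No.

Yes

Backdoor paths from Z to P (paths whose first edge points into Z):
  P1: Z <- J -> E -> P
  P2: Z <- E -> P
Condition 1 (no descendant of Z in the set): holds — descendants of Z are {P, R}; none are in {E}.
Condition 2 (every backdoor path blocked by {E}):
  P1: blocked at chain node E ∈ conditioning set.
  P2: blocked at fork node E ∈ conditioning set.
{E} satisfies the backdoor criterion.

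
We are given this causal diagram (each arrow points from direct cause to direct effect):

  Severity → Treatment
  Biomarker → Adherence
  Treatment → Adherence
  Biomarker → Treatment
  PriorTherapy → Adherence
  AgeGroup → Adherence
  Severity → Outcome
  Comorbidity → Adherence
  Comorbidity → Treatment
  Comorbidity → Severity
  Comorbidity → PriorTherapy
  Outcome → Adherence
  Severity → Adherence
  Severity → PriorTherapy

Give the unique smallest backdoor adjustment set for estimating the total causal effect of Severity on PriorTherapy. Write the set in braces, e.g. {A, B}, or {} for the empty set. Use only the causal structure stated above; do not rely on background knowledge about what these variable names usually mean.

{Comorbidity}

Variables eligible for adjustment (non-descendants of Severity, excluding Severity and PriorTherapy): {AgeGroup, Biomarker, Comorbidity}.
Backdoor paths from Severity to PriorTherapy:
  P1: Severity <- Comorbidity -> Treatment <- Biomarker -> Adherence <- PriorTherapy
  P2: Severity <- Comorbidity -> Treatment -> Adherence <- PriorTherapy
  P3: Severity <- Comorbidity -> PriorTherapy
  P4: Severity <- Comorbidity -> Adherence <- PriorTherapy
The empty set is not sufficient: P3 (Severity <- Comorbidity -> PriorTherapy) has no collider blocking it and no conditioned non-collider, so it is open.
Try {Comorbidity}:
  P1: blocked at fork node Comorbidity ∈ conditioning set.
  P2: blocked at fork node Comorbidity ∈ conditioning set.
  P3: blocked at fork node Comorbidity ∈ conditioning set.
  P4: blocked at fork node Comorbidity ∈ conditioning set.
{Comorbidity} contains no descendant of Severity and blocks every backdoor path.
No other singleton works — e.g. {Biomarker} leaves P3 open — so {Comorbidity} is the unique smallest valid adjustment set.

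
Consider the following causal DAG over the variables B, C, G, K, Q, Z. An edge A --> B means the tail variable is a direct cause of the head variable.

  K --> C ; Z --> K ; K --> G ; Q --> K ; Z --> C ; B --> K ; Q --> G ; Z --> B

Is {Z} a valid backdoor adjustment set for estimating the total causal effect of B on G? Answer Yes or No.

Yes

Backdoor paths from B to G (paths whose first edge points into B):
  P1: B <- Z -> K <- Q -> G
  P2: B <- Z -> K -> G
  P3: B <- Z -> C <- K <- Q -> G
  P4: B <- Z -> C <- K -> G
Condition 1 (no descendant of B in the set): holds — descendants of B are {C, G, K}; none are in {Z}.
Condition 2 (every backdoor path blocked by {Z}):
  P1: blocked at fork node Z ∈ conditioning set.
  P2: blocked at fork node Z ∈ conditioning set.
  P3: blocked at fork node Z ∈ conditioning set.
  P4: blocked at fork node Z ∈ conditioning set.
{Z} satisfies the backdoor criterion.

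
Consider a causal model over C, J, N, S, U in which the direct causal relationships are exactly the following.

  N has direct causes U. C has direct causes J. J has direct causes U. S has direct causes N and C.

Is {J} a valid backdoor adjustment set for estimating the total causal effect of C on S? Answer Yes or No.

Backdoor paths from C to S (paths whose first edge points into C):
  P1: C <- J <- U -> N -> S
Condition 1 (no descendant of C in the set): holds — descendants of C are {S}; none are in {J}.
Condition 2 (every backdoor path blocked by {J}):
  P1: blocked at chain node J ∈ conditioning set.
{J} satisfies the backdoor criterion.

Yes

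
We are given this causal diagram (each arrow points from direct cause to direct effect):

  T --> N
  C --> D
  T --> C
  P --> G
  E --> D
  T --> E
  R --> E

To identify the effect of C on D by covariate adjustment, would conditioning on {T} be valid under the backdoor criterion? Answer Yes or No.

Yes

Backdoor paths from C to D (paths whose first edge points into C):
  P1: C <- T -> E -> D
Condition 1 (no descendant of C in the set): holds — descendants of C are {D}; none are in {T}.
Condition 2 (every backdoor path blocked by {T}):
  P1: blocked at fork node T ∈ conditioning set.
{T} satisfies the backdoor criterion.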